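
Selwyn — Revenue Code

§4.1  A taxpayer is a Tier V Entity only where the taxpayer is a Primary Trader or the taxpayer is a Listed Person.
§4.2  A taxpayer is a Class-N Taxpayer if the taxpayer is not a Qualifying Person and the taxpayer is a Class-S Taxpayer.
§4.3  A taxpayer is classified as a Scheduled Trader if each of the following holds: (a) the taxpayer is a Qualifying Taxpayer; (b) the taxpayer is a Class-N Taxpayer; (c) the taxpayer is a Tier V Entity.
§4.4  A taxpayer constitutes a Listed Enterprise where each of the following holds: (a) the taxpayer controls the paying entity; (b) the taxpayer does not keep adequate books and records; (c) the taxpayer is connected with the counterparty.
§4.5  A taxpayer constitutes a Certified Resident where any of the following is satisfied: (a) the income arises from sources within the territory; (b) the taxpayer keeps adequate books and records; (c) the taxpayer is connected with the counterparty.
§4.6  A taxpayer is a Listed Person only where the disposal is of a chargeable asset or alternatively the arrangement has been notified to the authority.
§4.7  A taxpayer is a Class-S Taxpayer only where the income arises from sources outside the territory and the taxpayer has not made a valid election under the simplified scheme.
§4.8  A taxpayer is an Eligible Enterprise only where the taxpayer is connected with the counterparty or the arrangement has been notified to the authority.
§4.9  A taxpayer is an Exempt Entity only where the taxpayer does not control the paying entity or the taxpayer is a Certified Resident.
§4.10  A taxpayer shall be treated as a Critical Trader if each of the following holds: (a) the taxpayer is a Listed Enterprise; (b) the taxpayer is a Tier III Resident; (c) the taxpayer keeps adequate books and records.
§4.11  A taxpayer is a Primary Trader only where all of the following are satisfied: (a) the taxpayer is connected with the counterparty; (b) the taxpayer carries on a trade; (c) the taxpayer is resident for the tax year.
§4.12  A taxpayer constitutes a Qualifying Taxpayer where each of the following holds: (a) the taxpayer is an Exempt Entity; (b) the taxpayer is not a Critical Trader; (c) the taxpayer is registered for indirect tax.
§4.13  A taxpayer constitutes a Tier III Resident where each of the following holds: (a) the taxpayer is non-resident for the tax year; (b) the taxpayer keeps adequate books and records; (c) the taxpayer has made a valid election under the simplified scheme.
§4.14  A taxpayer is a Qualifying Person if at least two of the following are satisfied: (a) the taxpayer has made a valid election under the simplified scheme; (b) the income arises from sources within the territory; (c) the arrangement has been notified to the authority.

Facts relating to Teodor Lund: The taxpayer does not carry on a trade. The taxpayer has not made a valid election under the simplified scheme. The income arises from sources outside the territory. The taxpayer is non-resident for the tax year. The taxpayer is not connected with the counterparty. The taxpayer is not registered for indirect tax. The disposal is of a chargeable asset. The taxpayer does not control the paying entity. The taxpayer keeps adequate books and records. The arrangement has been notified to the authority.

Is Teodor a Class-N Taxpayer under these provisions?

Yes

§4.14 — Qualifying Person: the taxpayer has made a valid election under the simplified scheme? no; the income arises from sources within the territory? no; the arrangement has been notified to the authority? yes — 1 of 3 hold (need ≥2) → not satisfied.
§4.7 — Class-S Taxpayer: [the income arises from sources outside the territory? yes] AND [the taxpayer has not made a valid election under the simplified scheme? yes] → satisfied.
§4.2 — Class-N Taxpayer: [not a Qualifying Person (§4.14)? yes] AND [Class-S Taxpayer (§4.7)? yes] → satisfied.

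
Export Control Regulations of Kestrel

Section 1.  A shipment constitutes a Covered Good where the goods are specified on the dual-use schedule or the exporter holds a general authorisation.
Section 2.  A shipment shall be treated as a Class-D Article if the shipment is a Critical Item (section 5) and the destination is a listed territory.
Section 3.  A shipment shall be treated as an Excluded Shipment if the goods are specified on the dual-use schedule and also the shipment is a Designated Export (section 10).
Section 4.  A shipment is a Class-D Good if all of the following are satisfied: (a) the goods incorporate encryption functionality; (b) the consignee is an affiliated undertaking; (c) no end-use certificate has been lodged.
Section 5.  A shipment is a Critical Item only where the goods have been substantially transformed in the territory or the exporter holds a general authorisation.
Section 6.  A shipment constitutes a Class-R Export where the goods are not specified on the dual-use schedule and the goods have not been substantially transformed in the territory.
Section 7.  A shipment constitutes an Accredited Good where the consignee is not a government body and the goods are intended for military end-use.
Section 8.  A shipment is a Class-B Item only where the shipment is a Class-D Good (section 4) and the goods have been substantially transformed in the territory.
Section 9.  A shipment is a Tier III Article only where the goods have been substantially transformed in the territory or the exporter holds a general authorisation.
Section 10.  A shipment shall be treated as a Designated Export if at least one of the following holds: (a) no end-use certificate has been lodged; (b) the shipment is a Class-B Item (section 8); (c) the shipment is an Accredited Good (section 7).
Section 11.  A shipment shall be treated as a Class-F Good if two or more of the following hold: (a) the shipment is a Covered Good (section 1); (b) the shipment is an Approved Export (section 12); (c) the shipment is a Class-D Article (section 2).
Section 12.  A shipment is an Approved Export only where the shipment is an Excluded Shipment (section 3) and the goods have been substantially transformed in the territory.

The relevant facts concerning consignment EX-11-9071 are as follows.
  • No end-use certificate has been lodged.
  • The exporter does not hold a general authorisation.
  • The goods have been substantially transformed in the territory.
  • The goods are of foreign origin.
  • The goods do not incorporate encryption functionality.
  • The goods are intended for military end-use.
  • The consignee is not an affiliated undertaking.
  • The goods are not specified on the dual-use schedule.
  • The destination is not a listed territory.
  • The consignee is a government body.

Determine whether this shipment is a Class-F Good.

Under section 1: the goods are specified on the dual-use schedule? no; or the exporter holds a general authorisation? no. So the shipment is not a Covered Good.
Under section 4: the goods incorporate encryption functionality? no; and the consignee is an affiliated undertaking? no; and no end-use certificate has been lodged? yes. So the shipment is not a Class-D Good.
Under section 8: Class-D Good (section 4)? no; and the goods have been substantially transformed in the territory? yes. So the shipment is not a Class-B Item.
Under section 7: the consignee is not a government body? no; and the goods are intended for military end-use? yes. So the shipment is not an Accredited Good.
Under section 10: no end-use certificate has been lodged? yes; or Class-B Item (section 8)? no; or Accredited Good (section 7)? no. So the shipment is a Designated Export.
Under section 3: the goods are specified on the dual-use schedule? no; and Designated Export (section 10)? yes. So the shipment is not an Excluded Shipment.
Under section 12: Excluded Shipment (section 3)? no; and the goods have been substantially transformed in the territory? yes. So the shipment is not an Approved Export.
Under section 5: the goods have been substantially transformed in the territory? yes; or the exporter holds a general authorisation? no. So the shipment is a Critical Item.
Under section 2: Critical Item (section 5)? yes; and the destination is a listed territory? no. So the shipment is not a Class-D Article.
Under section 11: Covered Good (section 1)? no; Approved Export (section 12)? no; Class-D Article (section 2)? no — 0 of 3 hold (need ≥2) → not satisfied.

No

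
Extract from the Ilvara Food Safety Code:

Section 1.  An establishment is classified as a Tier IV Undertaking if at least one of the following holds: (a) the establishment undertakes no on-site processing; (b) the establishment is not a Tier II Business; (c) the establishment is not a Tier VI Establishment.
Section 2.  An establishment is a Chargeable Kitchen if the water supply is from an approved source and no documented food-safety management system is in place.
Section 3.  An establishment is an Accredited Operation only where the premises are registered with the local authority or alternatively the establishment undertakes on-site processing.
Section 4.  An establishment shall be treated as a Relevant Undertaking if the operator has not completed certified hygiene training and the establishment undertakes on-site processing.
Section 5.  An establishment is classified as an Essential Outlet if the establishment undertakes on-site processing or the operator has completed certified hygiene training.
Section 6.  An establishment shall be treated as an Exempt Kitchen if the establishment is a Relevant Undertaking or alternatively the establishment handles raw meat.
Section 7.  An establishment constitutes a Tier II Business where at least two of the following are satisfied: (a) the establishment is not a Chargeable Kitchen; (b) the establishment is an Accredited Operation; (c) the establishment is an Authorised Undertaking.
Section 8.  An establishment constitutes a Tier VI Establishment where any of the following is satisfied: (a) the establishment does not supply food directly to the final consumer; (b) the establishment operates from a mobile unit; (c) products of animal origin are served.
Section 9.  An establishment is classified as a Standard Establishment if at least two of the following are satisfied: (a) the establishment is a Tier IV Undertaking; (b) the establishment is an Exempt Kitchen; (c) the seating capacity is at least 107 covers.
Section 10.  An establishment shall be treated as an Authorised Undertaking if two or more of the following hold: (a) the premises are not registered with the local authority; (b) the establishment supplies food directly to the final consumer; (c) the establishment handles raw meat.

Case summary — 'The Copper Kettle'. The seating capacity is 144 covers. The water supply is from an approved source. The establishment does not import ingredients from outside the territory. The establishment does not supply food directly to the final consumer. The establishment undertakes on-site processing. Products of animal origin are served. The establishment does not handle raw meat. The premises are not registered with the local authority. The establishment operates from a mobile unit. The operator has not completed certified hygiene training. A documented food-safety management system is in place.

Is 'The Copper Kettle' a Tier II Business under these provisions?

section 2 — Chargeable Kitchen: [the water supply is from an approved source? yes] AND [no documented food-safety management system is in place? no] → not satisfied.
section 3 — Accredited Operation: [the premises are registered with the local authority? no] OR [the establishment undertakes on-site processing? yes] → satisfied.
section 10 — Authorised Undertaking: the premises are not registered with the local authority? yes; the establishment supplies food directly to the final consumer? no; the establishment handles raw meat? no — 1 of 3 hold (need ≥2) → not satisfied.
section 7 — Tier II Business: not a Chargeable Kitchen (section 2)? yes; Accredited Operation (section 3)? yes; Authorised Undertaking (section 10)? no — 2 of 3 hold (need ≥2) → satisfied.

Yes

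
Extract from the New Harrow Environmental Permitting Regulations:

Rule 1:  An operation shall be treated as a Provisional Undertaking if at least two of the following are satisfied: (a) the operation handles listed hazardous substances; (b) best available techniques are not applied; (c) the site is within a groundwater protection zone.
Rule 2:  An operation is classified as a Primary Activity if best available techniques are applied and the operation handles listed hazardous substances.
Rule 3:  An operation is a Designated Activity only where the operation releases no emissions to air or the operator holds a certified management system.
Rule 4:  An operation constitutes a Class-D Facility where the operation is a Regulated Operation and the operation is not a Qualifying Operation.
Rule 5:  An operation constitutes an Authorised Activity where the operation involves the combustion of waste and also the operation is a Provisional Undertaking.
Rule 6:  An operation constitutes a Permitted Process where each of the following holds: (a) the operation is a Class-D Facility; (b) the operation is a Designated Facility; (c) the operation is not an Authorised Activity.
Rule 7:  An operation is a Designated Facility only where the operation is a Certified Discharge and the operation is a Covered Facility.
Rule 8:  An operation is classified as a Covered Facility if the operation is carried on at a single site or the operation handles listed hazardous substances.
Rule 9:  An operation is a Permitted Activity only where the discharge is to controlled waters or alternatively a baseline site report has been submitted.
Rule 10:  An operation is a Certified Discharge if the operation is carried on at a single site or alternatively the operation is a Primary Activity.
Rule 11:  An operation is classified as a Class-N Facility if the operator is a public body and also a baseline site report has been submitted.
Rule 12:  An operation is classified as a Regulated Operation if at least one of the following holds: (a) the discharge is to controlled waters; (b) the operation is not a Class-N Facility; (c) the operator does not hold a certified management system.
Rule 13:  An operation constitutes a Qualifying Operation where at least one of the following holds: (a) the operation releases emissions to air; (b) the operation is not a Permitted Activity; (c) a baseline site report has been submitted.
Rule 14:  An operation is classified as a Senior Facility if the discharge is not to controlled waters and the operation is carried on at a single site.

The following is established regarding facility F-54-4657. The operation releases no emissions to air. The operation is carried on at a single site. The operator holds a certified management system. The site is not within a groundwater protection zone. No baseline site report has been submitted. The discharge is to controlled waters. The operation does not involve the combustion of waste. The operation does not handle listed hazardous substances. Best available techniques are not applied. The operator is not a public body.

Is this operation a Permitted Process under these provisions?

Yes

Under rule 11: the operator is a public body? no; and a baseline site report has been submitted? no. So the operation is not a Class-N Facility.
Under rule 12: the discharge is to controlled waters? yes; or not a Class-N Facility (rule 11)? yes; or the operator does not hold a certified management system? no. So the operation is a Regulated Operation.
Under rule 9: the discharge is to controlled waters? yes; or a baseline site report has been submitted? no. So the operation is a Permitted Activity.
Under rule 13: the operation releases emissions to air? no; or not a Permitted Activity (rule 9)? no; or a baseline site report has been submitted? no. So the operation is not a Qualifying Operation.
Under rule 4: Regulated Operation (rule 12)? yes; and not a Qualifying Operation (rule 13)? yes. So the operation is a Class-D Facility.
Under rule 2: best available techniques are applied? no; and the operation handles listed hazardous substances? no. So the operation is not a Primary Activity.
Under rule 10: the operation is carried on at a single site? yes; or Primary Activity (rule 2)? no. So the operation is a Certified Discharge.
Under rule 8: the operation is carried on at a single site? yes; or the operation handles listed hazardous substances? no. So the operation is a Covered Facility.
Under rule 7: Certified Discharge (rule 10)? yes; and Covered Facility (rule 8)? yes. So the operation is a Designated Facility.
Under rule 1: the operation handles listed hazardous substances? no; best available techniques are not applied? yes; the site is within a groundwater protection zone? no — 1 of 3 hold (need ≥2) → not satisfied.
Under rule 5: the operation involves the combustion of waste? no; and Provisional Undertaking (rule 1)? no. So the operation is not an Authorised Activity.
Under rule 6: Class-D Facility (rule 4)? yes; and Designated Facility (rule 7)? yes; and not an Authorised Activity (rule 5)? yes. So the operation is a Permitted Process.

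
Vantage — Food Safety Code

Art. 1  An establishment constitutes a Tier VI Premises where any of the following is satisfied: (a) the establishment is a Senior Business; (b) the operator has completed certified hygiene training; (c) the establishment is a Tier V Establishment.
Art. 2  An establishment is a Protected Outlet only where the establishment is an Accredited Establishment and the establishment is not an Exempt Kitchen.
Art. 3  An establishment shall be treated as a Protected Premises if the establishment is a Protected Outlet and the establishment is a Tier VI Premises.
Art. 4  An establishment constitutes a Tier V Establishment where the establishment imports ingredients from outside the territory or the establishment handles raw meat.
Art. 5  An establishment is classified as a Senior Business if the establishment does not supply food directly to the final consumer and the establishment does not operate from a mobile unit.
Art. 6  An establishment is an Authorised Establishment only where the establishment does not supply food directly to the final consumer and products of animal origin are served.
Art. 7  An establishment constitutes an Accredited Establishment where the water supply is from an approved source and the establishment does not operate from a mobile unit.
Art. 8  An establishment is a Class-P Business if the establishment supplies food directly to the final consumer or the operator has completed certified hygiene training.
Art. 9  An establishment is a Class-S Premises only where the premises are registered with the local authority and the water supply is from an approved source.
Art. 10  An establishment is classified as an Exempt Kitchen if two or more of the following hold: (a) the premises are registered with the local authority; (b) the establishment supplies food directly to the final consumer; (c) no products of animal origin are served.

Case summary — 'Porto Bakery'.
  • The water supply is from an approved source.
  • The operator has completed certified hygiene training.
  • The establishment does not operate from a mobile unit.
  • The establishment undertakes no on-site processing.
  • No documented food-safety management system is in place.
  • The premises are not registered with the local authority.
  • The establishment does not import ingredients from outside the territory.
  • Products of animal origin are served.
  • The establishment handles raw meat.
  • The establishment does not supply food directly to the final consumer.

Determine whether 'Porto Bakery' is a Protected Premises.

Yes

article 7 — Accredited Establishment: [the water supply is from an approved source? yes] AND [the establishment does not operate from a mobile unit? yes] → satisfied.
article 10 — Exempt Kitchen: the premises are registered with the local authority? no; the establishment supplies food directly to the final consumer? no; no products of animal origin are served? no — 0 of 3 hold (need ≥2) → not satisfied.
article 2 — Protected Outlet: [Accredited Establishment (article 7)? yes] AND [not an Exempt Kitchen (article 10)? yes] → satisfied.
article 5 — Senior Business: [the establishment does not supply food directly to the final consumer? yes] AND [the establishment does not operate from a mobile unit? yes] → satisfied.
article 4 — Tier V Establishment: [the establishment imports ingredients from outside the territory? no] OR [the establishment handles raw meat? yes] → satisfied.
article 1 — Tier VI Premises: [Senior Business (article 5)? yes] OR [the operator has completed certified hygiene training? yes] OR [Tier V Establishment (article 4)? yes] → satisfied.
article 3 — Protected Premises: [Protected Outlet (article 2)? yes] AND [Tier VI Premises (article 1)? yes] → satisfied.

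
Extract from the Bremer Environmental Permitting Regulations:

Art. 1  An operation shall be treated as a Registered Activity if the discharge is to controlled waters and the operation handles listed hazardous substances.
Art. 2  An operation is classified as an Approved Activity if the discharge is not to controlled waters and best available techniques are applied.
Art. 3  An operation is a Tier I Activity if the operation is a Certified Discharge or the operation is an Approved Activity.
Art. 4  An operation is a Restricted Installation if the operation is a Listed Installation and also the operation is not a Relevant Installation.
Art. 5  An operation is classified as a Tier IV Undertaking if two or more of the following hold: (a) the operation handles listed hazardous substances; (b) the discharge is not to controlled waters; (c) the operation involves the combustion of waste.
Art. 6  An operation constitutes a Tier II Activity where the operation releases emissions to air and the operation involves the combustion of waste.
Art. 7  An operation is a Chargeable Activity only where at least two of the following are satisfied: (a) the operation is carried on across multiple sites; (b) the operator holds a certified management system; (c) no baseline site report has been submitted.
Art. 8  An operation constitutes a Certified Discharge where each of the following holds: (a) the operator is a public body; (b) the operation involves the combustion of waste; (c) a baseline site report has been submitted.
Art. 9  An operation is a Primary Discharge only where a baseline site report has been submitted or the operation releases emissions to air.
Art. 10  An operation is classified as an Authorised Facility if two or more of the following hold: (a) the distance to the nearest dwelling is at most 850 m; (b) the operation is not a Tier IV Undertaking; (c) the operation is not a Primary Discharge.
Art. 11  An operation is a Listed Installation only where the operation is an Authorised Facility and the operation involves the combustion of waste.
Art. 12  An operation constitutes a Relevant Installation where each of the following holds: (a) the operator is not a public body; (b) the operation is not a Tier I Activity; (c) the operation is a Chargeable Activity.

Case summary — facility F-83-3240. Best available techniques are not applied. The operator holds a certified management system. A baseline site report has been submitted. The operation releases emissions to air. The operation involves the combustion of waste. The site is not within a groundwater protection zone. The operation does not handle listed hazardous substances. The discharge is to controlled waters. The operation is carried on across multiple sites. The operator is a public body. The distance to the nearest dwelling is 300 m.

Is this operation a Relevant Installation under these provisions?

article 8 — Certified Discharge: [the operator is a public body? yes] AND [the operation involves the combustion of waste? yes] AND [a baseline site report has been submitted? yes] → satisfied.
article 2 — Approved Activity: [the discharge is not to controlled waters? no] AND [best available techniques are applied? no] → not satisfied.
article 3 — Tier I Activity: [Certified Discharge (article 8)? yes] OR [Approved Activity (article 2)? no] → satisfied.
article 7 — Chargeable Activity: the operation is carried on across multiple sites? yes; the operator holds a certified management system? yes; no baseline site report has been submitted? no — 2 of 3 hold (need ≥2) → satisfied.
article 12 — Relevant Installation: [the operator is not a public body? no] AND [not a Tier I Activity (article 3)? no] AND [Chargeable Activity (article 7)? yes] → not satisfied.

No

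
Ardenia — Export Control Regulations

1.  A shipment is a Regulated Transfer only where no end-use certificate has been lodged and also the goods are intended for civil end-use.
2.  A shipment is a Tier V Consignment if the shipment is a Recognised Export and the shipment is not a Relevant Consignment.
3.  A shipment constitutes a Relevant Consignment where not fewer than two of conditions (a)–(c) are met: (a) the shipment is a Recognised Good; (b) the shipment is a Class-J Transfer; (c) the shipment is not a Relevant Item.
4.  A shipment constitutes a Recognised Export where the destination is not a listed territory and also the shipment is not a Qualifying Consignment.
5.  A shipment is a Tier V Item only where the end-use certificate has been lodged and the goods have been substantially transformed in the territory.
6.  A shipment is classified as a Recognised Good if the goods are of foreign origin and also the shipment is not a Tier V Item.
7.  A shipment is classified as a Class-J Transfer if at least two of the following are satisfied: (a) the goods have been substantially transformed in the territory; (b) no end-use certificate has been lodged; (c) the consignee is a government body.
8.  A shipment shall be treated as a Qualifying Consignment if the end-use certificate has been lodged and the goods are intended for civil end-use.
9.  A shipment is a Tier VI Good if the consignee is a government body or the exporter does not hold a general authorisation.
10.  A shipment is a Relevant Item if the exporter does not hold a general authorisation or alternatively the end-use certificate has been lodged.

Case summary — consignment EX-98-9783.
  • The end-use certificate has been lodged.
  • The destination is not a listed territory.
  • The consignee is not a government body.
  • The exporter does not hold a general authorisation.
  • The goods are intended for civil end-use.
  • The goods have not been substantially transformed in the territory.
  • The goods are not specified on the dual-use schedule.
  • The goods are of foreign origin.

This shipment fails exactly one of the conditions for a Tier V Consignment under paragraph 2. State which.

paragraph 8 — Qualifying Consignment: [the end-use certificate has been lodged? yes] AND [the goods are intended for civil end-use? yes] → satisfied.
paragraph 4 — Recognised Export: [the destination is not a listed territory? yes] AND [not a Qualifying Consignment (paragraph 8)? no] → not satisfied.
paragraph 5 — Tier V Item: [the end-use certificate has been lodged? yes] AND [the goods have been substantially transformed in the territory? no] → not satisfied.
paragraph 6 — Recognised Good: [the goods are of foreign origin? yes] AND [not a Tier V Item (paragraph 5)? yes] → satisfied.
paragraph 7 — Class-J Transfer: the goods have been substantially transformed in the territory? no; no end-use certificate has been lodged? no; the consignee is a government body? no — 0 of 3 hold (need ≥2) → not satisfied.
paragraph 10 — Relevant Item: [the exporter does not hold a general authorisation? yes] OR [the end-use certificate has been lodged? yes] → satisfied.
paragraph 3 — Relevant Consignment: Recognised Good (paragraph 6)? yes; Class-J Transfer (paragraph 7)? no; not a Relevant Item (paragraph 10)? no — 1 of 3 hold (need ≥2) → not satisfied.
paragraph 2 — Tier V Consignment: [Recognised Export (paragraph 4)? no] AND [not a Relevant Consignment (paragraph 3)? yes] → not satisfied.

Recognised Export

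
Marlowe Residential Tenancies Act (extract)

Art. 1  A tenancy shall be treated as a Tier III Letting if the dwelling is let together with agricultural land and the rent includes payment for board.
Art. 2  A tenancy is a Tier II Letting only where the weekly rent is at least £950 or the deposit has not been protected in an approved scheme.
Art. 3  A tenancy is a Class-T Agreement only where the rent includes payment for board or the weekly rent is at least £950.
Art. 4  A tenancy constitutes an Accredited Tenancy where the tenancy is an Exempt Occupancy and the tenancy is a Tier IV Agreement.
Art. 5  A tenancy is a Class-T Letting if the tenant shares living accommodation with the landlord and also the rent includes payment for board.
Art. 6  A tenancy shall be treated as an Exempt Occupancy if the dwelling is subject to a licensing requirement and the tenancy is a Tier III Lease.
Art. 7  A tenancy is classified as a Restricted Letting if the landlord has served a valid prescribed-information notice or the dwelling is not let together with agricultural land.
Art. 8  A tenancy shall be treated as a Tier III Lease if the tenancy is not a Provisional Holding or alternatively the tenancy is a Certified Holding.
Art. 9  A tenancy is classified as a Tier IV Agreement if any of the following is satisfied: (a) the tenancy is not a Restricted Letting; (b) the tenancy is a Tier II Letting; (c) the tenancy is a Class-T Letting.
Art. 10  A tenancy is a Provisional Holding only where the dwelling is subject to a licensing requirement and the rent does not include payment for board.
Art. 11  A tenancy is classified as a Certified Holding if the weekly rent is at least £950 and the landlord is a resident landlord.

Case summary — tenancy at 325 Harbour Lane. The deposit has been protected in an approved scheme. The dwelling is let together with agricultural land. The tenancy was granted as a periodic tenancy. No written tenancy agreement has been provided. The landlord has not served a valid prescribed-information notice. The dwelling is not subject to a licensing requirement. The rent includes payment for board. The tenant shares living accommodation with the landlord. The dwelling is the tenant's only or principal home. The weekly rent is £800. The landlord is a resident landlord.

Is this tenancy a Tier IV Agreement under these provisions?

Yes

article 7 — Restricted Letting: [the landlord has served a valid prescribed-information notice? no] OR [the dwelling is not let together with agricultural land? no] → not satisfied.
article 2 — Tier II Letting: [weekly rent: £800 ≥ £950? no] OR [the deposit has not been protected in an approved scheme? no] → not satisfied.
article 5 — Class-T Letting: [the tenant shares living accommodation with the landlord? yes] AND [the rent includes payment for board? yes] → satisfied.
article 9 — Tier IV Agreement: [not a Restricted Letting (article 7)? yes] OR [Tier II Letting (article 2)? no] OR [Class-T Letting (article 5)? yes] → satisfied.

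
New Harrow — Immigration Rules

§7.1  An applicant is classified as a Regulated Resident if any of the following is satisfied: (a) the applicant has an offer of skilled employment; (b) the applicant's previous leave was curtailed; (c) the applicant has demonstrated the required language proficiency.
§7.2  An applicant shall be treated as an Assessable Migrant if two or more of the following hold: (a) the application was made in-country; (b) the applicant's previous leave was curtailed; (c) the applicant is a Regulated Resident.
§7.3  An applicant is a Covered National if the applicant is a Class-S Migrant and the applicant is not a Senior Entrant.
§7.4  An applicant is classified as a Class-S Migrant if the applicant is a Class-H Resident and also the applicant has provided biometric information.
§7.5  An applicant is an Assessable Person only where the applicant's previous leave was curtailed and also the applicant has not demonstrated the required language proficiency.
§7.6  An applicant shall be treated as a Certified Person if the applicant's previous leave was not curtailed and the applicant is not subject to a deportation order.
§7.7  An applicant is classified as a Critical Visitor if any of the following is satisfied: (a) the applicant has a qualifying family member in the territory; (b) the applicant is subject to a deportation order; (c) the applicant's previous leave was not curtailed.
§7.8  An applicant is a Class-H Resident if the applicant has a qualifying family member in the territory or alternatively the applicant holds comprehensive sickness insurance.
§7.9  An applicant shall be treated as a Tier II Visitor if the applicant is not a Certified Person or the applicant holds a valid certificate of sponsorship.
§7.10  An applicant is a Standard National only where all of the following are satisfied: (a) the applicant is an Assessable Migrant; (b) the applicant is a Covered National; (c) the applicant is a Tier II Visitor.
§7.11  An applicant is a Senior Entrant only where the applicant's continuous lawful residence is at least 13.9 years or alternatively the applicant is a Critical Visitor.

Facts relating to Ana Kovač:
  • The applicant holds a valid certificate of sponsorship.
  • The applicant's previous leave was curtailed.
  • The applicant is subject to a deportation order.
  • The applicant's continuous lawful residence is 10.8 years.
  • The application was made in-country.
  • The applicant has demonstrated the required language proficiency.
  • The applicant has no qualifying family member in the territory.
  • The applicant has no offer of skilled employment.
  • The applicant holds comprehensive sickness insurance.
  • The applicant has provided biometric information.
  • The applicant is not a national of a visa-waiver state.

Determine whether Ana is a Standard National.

§7.1 — Regulated Resident: [the applicant has an offer of skilled employment? no] OR [the applicant's previous leave was curtailed? yes] OR [the applicant has demonstrated the required language proficiency? yes] → satisfied.
§7.2 — Assessable Migrant: the application was made in-country? yes; the applicant's previous leave was curtailed? yes; Regulated Resident (§7.1)? yes — 3 of 3 hold (need ≥2) → satisfied.
§7.8 — Class-H Resident: [the applicant has a qualifying family member in the territory? no] OR [the applicant holds comprehensive sickness insurance? yes] → satisfied.
§7.4 — Class-S Migrant: [Class-H Resident (§7.8)? yes] AND [the applicant has provided biometric information? yes] → satisfied.
§7.7 — Critical Visitor: [the applicant has a qualifying family member in the territory? no] OR [the applicant is subject to a deportation order? yes] OR [the applicant's previous leave was not curtailed? no] → satisfied.
§7.11 — Senior Entrant: [applicant's continuous lawful residence: 10.8 years ≥ 13.9 years? no] OR [Critical Visitor (§7.7)? yes] → satisfied.
§7.3 — Covered National: [Class-S Migrant (§7.4)? yes] AND [not a Senior Entrant (§7.11)? no] → not satisfied.
§7.6 — Certified Person: [the applicant's previous leave was not curtailed? no] AND [the applicant is not subject to a deportation order? no] → not satisfied.
§7.9 — Tier II Visitor: [not a Certified Person (§7.6)? yes] OR [the applicant holds a valid certificate of sponsorship? yes] → satisfied.
§7.10 — Standard National: [Assessable Migrant (§7.2)? yes] AND [Covered National (§7.3)? no] AND [Tier II Visitor (§7.9)? yes] → not satisfied.

No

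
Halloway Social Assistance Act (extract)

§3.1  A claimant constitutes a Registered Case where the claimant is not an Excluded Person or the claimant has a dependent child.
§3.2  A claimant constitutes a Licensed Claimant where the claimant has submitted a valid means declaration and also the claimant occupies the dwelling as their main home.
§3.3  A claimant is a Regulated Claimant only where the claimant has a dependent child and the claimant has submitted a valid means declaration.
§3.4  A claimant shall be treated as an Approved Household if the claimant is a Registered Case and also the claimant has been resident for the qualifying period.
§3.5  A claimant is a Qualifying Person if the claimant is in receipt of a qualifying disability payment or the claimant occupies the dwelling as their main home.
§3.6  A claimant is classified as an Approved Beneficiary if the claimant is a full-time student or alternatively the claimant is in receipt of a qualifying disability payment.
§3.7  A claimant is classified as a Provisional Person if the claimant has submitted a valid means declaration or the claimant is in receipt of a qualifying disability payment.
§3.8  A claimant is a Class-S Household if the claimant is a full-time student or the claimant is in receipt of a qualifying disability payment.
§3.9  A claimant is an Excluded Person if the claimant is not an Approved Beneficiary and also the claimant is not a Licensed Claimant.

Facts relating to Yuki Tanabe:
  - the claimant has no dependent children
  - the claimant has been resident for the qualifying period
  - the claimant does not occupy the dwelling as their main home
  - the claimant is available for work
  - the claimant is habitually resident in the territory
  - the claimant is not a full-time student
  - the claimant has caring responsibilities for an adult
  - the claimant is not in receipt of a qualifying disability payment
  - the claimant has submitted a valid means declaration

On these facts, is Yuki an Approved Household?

Under §3.6: the claimant is a full-time student? no; or the claimant is in receipt of a qualifying disability payment? no. So the claimant is not an Approved Beneficiary.
Under §3.2: the claimant has submitted a valid means declaration? yes; and the claimant occupies the dwelling as their main home? no. So the claimant is not a Licensed Claimant.
Under §3.9: not an Approved Beneficiary (§3.6)? yes; and not a Licensed Claimant (§3.2)? yes. So the claimant is an Excluded Person.
Under §3.1: not an Excluded Person (§3.9)? no; or the claimant has a dependent child? no. So the claimant is not a Registered Case.
Under §3.4: Registered Case (§3.1)? no; and the claimant has been resident for the qualifying period? yes. So the claimant is not an Approved Household.

No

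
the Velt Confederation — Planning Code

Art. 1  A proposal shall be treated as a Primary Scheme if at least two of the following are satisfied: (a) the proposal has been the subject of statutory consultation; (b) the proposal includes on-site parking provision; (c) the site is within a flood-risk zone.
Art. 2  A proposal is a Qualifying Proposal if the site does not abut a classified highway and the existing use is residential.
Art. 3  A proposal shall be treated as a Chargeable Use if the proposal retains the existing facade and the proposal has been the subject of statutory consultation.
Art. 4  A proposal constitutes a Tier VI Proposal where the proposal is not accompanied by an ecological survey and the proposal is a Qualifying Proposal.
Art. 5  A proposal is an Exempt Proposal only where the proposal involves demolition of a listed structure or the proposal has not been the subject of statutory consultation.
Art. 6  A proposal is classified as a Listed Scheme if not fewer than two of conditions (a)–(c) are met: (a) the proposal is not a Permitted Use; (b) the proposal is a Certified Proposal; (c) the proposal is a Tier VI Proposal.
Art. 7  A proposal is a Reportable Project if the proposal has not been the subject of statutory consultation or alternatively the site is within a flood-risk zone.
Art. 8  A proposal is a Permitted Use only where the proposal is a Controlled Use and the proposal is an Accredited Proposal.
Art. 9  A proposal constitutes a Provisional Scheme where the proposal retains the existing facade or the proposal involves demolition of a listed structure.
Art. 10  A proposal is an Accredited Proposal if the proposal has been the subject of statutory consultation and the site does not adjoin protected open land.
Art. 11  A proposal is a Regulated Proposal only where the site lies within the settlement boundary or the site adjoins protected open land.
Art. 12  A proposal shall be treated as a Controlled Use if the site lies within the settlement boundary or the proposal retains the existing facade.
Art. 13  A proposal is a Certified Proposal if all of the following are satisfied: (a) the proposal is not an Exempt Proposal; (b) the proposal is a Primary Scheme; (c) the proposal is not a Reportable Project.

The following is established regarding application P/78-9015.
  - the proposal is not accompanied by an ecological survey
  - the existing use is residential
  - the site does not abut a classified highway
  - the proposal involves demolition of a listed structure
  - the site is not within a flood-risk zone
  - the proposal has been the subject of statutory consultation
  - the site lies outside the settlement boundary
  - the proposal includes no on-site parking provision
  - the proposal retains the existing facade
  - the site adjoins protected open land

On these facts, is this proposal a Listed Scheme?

Yes

article 12 — Controlled Use: [the site lies within the settlement boundary? no] OR [the proposal retains the existing facade? yes] → satisfied.
article 10 — Accredited Proposal: [the proposal has been the subject of statutory consultation? yes] AND [the site does not adjoin protected open land? no] → not satisfied.
article 8 — Permitted Use: [Controlled Use (article 12)? yes] AND [Accredited Proposal (article 10)? no] → not satisfied.
article 5 — Exempt Proposal: [the proposal involves demolition of a listed structure? yes] OR [the proposal has not been the subject of statutory consultation? no] → satisfied.
article 1 — Primary Scheme: the proposal has been the subject of statutory consultation? yes; the proposal includes on-site parking provision? no; the site is within a flood-risk zone? no — 1 of 3 hold (need ≥2) → not satisfied.
article 7 — Reportable Project: [the proposal has not been the subject of statutory consultation? no] OR [the site is within a flood-risk zone? no] → not satisfied.
article 13 — Certified Proposal: [not an Exempt Proposal (article 5)? no] AND [Primary Scheme (article 1)? no] AND [not a Reportable Project (article 7)? yes] → not satisfied.
article 2 — Qualifying Proposal: [the site does not abut a classified highway? yes] AND [the existing use is residential? yes] → satisfied.
article 4 — Tier VI Proposal: [the proposal is not accompanied by an ecological survey? yes] AND [Qualifying Proposal (article 2)? yes] → satisfied.
article 6 — Listed Scheme: not a Permitted Use (article 8)? yes; Certified Proposal (article 13)? no; Tier VI Proposal (article 4)? yes — 2 of 3 hold (need ≥2) → satisfied.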